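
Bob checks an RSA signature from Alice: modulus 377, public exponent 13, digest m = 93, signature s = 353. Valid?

s^13 mod 377 = 93
Since 93 equals the digest 93, verification succeeds.

yes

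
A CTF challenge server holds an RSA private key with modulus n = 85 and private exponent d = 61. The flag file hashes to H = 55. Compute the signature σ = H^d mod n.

55

Squares mod 85: H^1≡55, H^2≡50, H^4≡35, H^8≡35, H^16≡35, H^32≡35
61 = 32 + 16 + 8 + 4 + 1, so H^61 ≡ 35·35·35·35·55 ≡ 55 (mod 85)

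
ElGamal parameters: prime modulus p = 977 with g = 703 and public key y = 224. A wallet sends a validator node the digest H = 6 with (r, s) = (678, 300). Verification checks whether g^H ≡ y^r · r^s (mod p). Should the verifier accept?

Left side g^H mod p:
Squares mod 977: 703^1≡703, 703^2≡824, 703^4≡938
6 = 4 + 2, so 703^6 ≡ 938·824 ≡ 105 (mod 977)
Right side y^r · r^s mod p:
Squares mod 977: 224^1≡224, 224^2≡349, 224^4≡653, 224^8≡437, 224^16≡454, 224^32≡946, 224^64≡961, 224^128≡256, 224^256≡77, 224^512≡67
678 = 512 + 128 + 32 + 4 + 2, so 224^678 ≡ 67·256·946·653·349 ≡ 299 (mod 977)
Squares mod 977: 678^1≡678, 678^2≡494, 678^4≡763, 678^8≡854, 678^16≡474, 678^32≡943, 678^64≡179, 678^128≡777, 678^256≡920
300 = 256 + 32 + 8 + 4, so 678^300 ≡ 920·943·854·763 ≡ 912 (mod 977)
299·912 = 272688 ≡ 105 (mod 977)
105 ≡ 105 (mod 977), so the signature is genuine.

accept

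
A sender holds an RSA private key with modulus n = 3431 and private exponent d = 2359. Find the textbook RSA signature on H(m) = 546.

(H(m))^2 ≡ 546^2 = 298116 ≡ 3050
(H(m))^4 ≡ 3050^2 = 9302500 ≡ 1059
(H(m))^8 ≡ 1059^2 = 1121481 ≡ 2975
(H(m))^16 ≡ 2975^2 = 8850625 ≡ 2076
(H(m))^32 ≡ 2076^2 = 4309776 ≡ 440
(H(m))^64 ≡ 440^2 = 193600 ≡ 1464
(H(m))^128 ≡ 1464^2 = 2143296 ≡ 2352
(H(m))^256 ≡ 2352^2 = 5531904 ≡ 1132
(H(m))^512 ≡ 1132^2 = 1281424 ≡ 1661
(H(m))^1024 ≡ 1661^2 = 2758921 ≡ 397
(H(m))^2048 ≡ 397^2 = 157609 ≡ 3214
2359 = 2048 + 256 + 32 + 16 + 4 + 2 + 1, so (H(m))^2359 ≡ 3214·1132·440·2076·1059·3050·546 ≡ 2301 (mod 3431)

2301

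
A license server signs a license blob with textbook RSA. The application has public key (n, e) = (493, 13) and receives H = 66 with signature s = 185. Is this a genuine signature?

s^2 ≡ 185^2 = 34225 ≡ 208
s^4 ≡ 208^2 = 43264 ≡ 373
s^8 ≡ 373^2 = 139129 ≡ 103
13 = 8 + 4 + 1, so s^13 ≡ 103·373·185 ≡ 427 (mod 493)
s^13 mod 493 = 427, but H = 66.

forged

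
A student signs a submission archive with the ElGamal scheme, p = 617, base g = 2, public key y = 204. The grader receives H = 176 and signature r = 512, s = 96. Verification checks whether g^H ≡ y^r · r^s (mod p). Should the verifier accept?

accept

Left side g^H mod p:
2^2 = 4
2^4 ≡ 4^2 = 16
2^8 ≡ 16^2 = 256
2^16 ≡ 256^2 = 65536 ≡ 134
2^32 ≡ 134^2 = 17956 ≡ 63
2^64 ≡ 63^2 = 3969 ≡ 267
2^128 ≡ 267^2 = 71289 ≡ 334
176 = 128 + 32 + 16, so 2^176 ≡ 334·63·134 ≡ 555 (mod 617)
Right side y^r · r^s mod p:
204^2 = 41616 ≡ 277
204^4 ≡ 277^2 = 76729 ≡ 221
204^8 ≡ 221^2 = 48841 ≡ 98
204^16 ≡ 98^2 = 9604 ≡ 349
204^32 ≡ 349^2 = 121801 ≡ 252
204^64 ≡ 252^2 = 63504 ≡ 570
204^128 ≡ 570^2 = 324900 ≡ 358
204^256 ≡ 358^2 = 128164 ≡ 445
204^512 ≡ 445^2 = 198025 ≡ 585
512^2 = 262144 ≡ 536
512^4 ≡ 536^2 = 287296 ≡ 391
512^8 ≡ 391^2 = 152881 ≡ 482
512^16 ≡ 482^2 = 232324 ≡ 332
512^32 ≡ 332^2 = 110224 ≡ 398
512^64 ≡ 398^2 = 158404 ≡ 452
96 = 64 + 32, so 512^96 ≡ 452·398 ≡ 349 (mod 617)
585·349 = 204165 ≡ 555 (mod 617)
555 ≡ 555 (mod 617), so the signature is genuine.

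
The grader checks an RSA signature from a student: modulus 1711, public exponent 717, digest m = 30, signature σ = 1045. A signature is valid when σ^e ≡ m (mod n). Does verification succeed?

passes

σ^717 mod 1711 = 30
σ^717 mod 1711 = 30 matches m.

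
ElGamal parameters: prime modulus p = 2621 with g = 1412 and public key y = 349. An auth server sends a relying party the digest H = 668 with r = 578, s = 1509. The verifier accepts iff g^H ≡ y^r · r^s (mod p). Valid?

Left side g^H mod p:
Squares mod 2621: 1412^1≡1412, 1412^2≡1784, 1412^4≡762, 1412^8≡1403, 1412^16≡38, 1412^32≡1444, 1412^64≡1441, 1412^128≡649, 1412^256≡1841, 1412^512≡328
668 = 512 + 128 + 16 + 8 + 4, so 1412^668 ≡ 328·649·38·1403·762 ≡ 1199 (mod 2621)
Right side y^r · r^s mod p:
Squares mod 2621: 349^1≡349, 349^2≡1235, 349^4≡2424, 349^8≡2115, 349^16≡1799, 349^32≡2087, 349^64≡2088, 349^128≡1021, 349^256≡1904, 349^512≡373
578 = 512 + 64 + 2, so 349^578 ≡ 373·2088·1235 ≡ 923 (mod 2621)
Squares mod 2621: 578^1≡578, 578^2≡1217, 578^4≡224, 578^8≡377, 578^16≡595, 578^32≡190, 578^64≡2027, 578^128≡1622, 578^256≡2021, 578^512≡923, 578^1024≡104
1509 = 1024 + 256 + 128 + 64 + 32 + 4 + 1, so 578^1509 ≡ 104·2021·1622·2027·190·224·578 ≡ 2111 (mod 2621)
923·2111 = 1948453 ≡ 1050 (mod 2621)
1199 ≠ 1050, so verification fails.

no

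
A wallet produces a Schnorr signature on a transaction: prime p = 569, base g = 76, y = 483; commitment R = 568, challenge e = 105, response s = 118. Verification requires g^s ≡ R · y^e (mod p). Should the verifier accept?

g^s mod p:
Squares mod 569: 76^1≡76, 76^2≡86, 76^4≡568, 76^8≡1, 76^16≡1, 76^32≡1, 76^64≡1
118 = 64 + 32 + 16 + 4 + 2, so 76^118 ≡ 1·1·1·568·86 ≡ 483 (mod 569)
R · y^e mod p:
Squares mod 569: 483^1≡483, 483^2≡568, 483^4≡1, 483^8≡1, 483^16≡1, 483^32≡1, 483^64≡1
105 = 64 + 32 + 8 + 1, so 483^105 ≡ 1·1·1·483 ≡ 483 (mod 569)
568·483 = 274344 ≡ 86 (mod 569)
483 ≠ 86; the check fails.

reject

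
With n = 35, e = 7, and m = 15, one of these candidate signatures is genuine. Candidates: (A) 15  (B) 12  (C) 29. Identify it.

A

Candidate A: Squares mod 35: 15^1≡15, 15^2≡15, 15^4≡15; 7 = 4 + 2 + 1, so 15^7 ≡ 15·15·15 ≡ 15 (mod 35)
  → matches m = 15
Candidate B: Squares mod 35: 12^1≡12, 12^2≡4, 12^4≡16; 7 = 4 + 2 + 1, so 12^7 ≡ 16·4·12 ≡ 33 (mod 35)
Candidate C: Squares mod 35: 29^1≡29, 29^2≡1, 29^4≡1; 7 = 4 + 2 + 1, so 29^7 ≡ 1·1·29 ≡ 29 (mod 35)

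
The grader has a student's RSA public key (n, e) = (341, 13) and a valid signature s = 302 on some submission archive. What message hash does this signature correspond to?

15

s^2 ≡ 302^2 = 91204 ≡ 157
s^4 ≡ 157^2 = 24649 ≡ 97
s^8 ≡ 97^2 = 9409 ≡ 202
13 = 8 + 4 + 1, so s^13 ≡ 202·97·302 ≡ 15 (mod 341)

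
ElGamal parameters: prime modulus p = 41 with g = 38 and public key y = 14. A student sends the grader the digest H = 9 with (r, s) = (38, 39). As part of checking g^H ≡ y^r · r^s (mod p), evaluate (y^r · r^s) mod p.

38

Squares mod 41: 14^1≡14, 14^2≡32, 14^4≡40, 14^8≡1, 14^16≡1, 14^32≡1
38 = 32 + 4 + 2, so 14^38 ≡ 1·40·32 ≡ 9 (mod 41)
Squares mod 41: 38^1≡38, 38^2≡9, 38^4≡40, 38^8≡1, 38^16≡1, 38^32≡1
39 = 32 + 4 + 2 + 1, so 38^39 ≡ 1·40·9·38 ≡ 27 (mod 41)
y^r · r^s ≡ 9·27 = 243 ≡ 38 (mod 41)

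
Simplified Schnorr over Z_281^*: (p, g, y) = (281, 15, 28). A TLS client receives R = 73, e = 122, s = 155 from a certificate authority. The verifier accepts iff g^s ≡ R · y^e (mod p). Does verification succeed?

passes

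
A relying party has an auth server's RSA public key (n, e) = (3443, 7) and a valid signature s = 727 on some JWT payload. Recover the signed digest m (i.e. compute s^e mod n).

1321

s^2 ≡ 727^2 = 528529 ≡ 1750
s^4 ≡ 1750^2 = 3062500 ≡ 1673
7 = 4 + 2 + 1, so s^7 ≡ 1673·1750·727 ≡ 1321 (mod 3443)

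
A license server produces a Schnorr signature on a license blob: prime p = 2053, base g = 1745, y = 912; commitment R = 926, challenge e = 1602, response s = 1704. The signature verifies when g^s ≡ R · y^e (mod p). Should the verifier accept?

g^s mod p:
1745^2 = 3045025 ≡ 426
1745^4 ≡ 426^2 = 181476 ≡ 812
1745^8 ≡ 812^2 = 659344 ≡ 331
1745^16 ≡ 331^2 = 109561 ≡ 752
1745^32 ≡ 752^2 = 565504 ≡ 929
1745^64 ≡ 929^2 = 863041 ≡ 781
1745^128 ≡ 781^2 = 609961 ≡ 220
1745^256 ≡ 220^2 = 48400 ≡ 1181
1745^512 ≡ 1181^2 = 1394761 ≡ 774
1745^1024 ≡ 774^2 = 599076 ≡ 1653
1704 = 1024 + 512 + 128 + 32 + 8, so 1745^1704 ≡ 1653·774·220·929·331 ≡ 621 (mod 2053)
R · y^e mod p:
912^2 = 831744 ≡ 279
912^4 ≡ 279^2 = 77841 ≡ 1880
912^8 ≡ 1880^2 = 3534400 ≡ 1187
912^16 ≡ 1187^2 = 1408969 ≡ 611
912^32 ≡ 611^2 = 373321 ≡ 1728
912^64 ≡ 1728^2 = 2985984 ≡ 922
912^128 ≡ 922^2 = 850084 ≡ 142
912^256 ≡ 142^2 = 20164 ≡ 1687
912^512 ≡ 1687^2 = 2845969 ≡ 511
912^1024 ≡ 511^2 = 261121 ≡ 390
1602 = 1024 + 512 + 64 + 2, so 912^1602 ≡ 390·511·922·279 ≡ 1005 (mod 2053)
926·1005 = 930630 ≡ 621 (mod 2053)
621 ≡ 621 (mod 2053); signature holds.

accept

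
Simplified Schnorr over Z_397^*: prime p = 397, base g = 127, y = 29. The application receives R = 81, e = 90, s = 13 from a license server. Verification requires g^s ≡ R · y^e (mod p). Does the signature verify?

g^s mod p:
127^2 = 16129 ≡ 249
127^4 ≡ 249^2 = 62001 ≡ 69
127^8 ≡ 69^2 = 4761 ≡ 394
13 = 8 + 4 + 1, so 127^13 ≡ 394·69·127 ≡ 310 (mod 397)
R · y^e mod p:
29^2 = 841 ≡ 47
29^4 ≡ 47^2 = 2209 ≡ 224
29^8 ≡ 224^2 = 50176 ≡ 154
29^16 ≡ 154^2 = 23716 ≡ 293
29^32 ≡ 293^2 = 85849 ≡ 97
29^64 ≡ 97^2 = 9409 ≡ 278
90 = 64 + 16 + 8 + 2, so 29^90 ≡ 278·293·154·47 ≡ 393 (mod 397)
81·393 = 31833 ≡ 73 (mod 397)
310 ≠ 73; the check fails.

does not verify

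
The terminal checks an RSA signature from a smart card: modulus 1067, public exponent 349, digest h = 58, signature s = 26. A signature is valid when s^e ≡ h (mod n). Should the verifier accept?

Squares mod 1067: s^1≡26, s^2≡676, s^4≡300, s^8≡372, s^16≡741, s^32≡643, s^64≡520, s^128≡449, s^256≡1005
349 = 256 + 64 + 16 + 8 + 4 + 1, so s^349 ≡ 1005·520·741·372·300·26 ≡ 58 (mod 1067)
58 = h, so the signature checks out.

accept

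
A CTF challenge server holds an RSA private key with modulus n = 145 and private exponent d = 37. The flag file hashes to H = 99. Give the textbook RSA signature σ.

H^37 mod 145 = 99

99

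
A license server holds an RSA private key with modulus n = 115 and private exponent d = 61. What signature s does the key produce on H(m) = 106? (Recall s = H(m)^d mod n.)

66

Squares mod 115: (H(m))^1≡106, (H(m))^2≡81, (H(m))^4≡6, (H(m))^8≡36, (H(m))^16≡31, (H(m))^32≡41
61 = 32 + 16 + 8 + 4 + 1, so (H(m))^61 ≡ 41·31·36·6·106 ≡ 66 (mod 115)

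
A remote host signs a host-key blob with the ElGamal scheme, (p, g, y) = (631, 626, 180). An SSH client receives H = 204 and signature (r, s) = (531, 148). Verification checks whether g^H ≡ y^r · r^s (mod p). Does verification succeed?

Left side g^H mod p:
626^2 = 391876 ≡ 25
626^4 ≡ 25^2 = 625
626^8 ≡ 625^2 = 390625 ≡ 36
626^16 ≡ 36^2 = 1296 ≡ 34
626^32 ≡ 34^2 = 1156 ≡ 525
626^64 ≡ 525^2 = 275625 ≡ 509
626^128 ≡ 509^2 = 259081 ≡ 371
204 = 128 + 64 + 8 + 4, so 626^204 ≡ 371·509·36·625 ≡ 509 (mod 631)
Right side y^r · r^s mod p:
180^2 = 32400 ≡ 219
180^4 ≡ 219^2 = 47961 ≡ 5
180^8 ≡ 5^2 = 25
180^16 ≡ 25^2 = 625
180^32 ≡ 625^2 = 390625 ≡ 36
180^64 ≡ 36^2 = 1296 ≡ 34
180^128 ≡ 34^2 = 1156 ≡ 525
180^256 ≡ 525^2 = 275625 ≡ 509
180^512 ≡ 509^2 = 259081 ≡ 371
531 = 512 + 16 + 2 + 1, so 180^531 ≡ 371·625·219·180 ≡ 464 (mod 631)
531^2 = 281961 ≡ 535
531^4 ≡ 535^2 = 286225 ≡ 382
531^8 ≡ 382^2 = 145924 ≡ 163
531^16 ≡ 163^2 = 26569 ≡ 67
531^32 ≡ 67^2 = 4489 ≡ 72
531^64 ≡ 72^2 = 5184 ≡ 136
531^128 ≡ 136^2 = 18496 ≡ 197
148 = 128 + 16 + 4, so 531^148 ≡ 197·67·382 ≡ 328 (mod 631)
464·328 = 152192 ≡ 121 (mod 631)
509 ≠ 121, so verification fails.

fails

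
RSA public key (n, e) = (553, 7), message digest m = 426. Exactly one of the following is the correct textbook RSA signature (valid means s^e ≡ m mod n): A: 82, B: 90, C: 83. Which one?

C

Candidate A: Squares mod 553: 82^1≡82, 82^2≡88, 82^4≡2; 7 = 4 + 2 + 1, so 82^7 ≡ 2·88·82 ≡ 54 (mod 553)
Candidate B: Squares mod 553: 90^1≡90, 90^2≡358, 90^4≡421; 7 = 4 + 2 + 1, so 90^7 ≡ 421·358·90 ≡ 83 (mod 553)
Candidate C: Squares mod 553: 83^1≡83, 83^2≡253, 83^4≡414; 7 = 4 + 2 + 1, so 83^7 ≡ 414·253·83 ≡ 426 (mod 553)
  → matches m = 426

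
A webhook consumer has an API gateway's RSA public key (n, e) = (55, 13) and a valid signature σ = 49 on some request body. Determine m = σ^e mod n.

4

σ^2 ≡ 49^2 = 2401 ≡ 36
σ^4 ≡ 36^2 = 1296 ≡ 31
σ^8 ≡ 31^2 = 961 ≡ 26
13 = 8 + 4 + 1, so σ^13 ≡ 26·31·49 ≡ 4 (mod 55)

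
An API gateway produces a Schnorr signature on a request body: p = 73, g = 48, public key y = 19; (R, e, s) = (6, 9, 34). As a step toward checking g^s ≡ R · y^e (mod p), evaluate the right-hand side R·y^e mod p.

57

19^2 = 361 ≡ 69
19^4 ≡ 69^2 = 4761 ≡ 16
19^8 ≡ 16^2 = 256 ≡ 37
9 = 8 + 1, so 19^9 ≡ 37·19 ≡ 46 (mod 73)
R · y^e ≡ 6·46 = 276 ≡ 57 (mod 73)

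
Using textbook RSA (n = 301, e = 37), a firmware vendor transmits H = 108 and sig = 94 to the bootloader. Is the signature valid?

sig^2 ≡ 94^2 = 8836 ≡ 107
sig^4 ≡ 107^2 = 11449 ≡ 11
sig^8 ≡ 11^2 = 121
sig^16 ≡ 121^2 = 14641 ≡ 193
sig^32 ≡ 193^2 = 37249 ≡ 226
37 = 32 + 4 + 1, so sig^37 ≡ 226·11·94 ≡ 108 (mod 301)
Since 108 equals the digest 108, verification succeeds.

valid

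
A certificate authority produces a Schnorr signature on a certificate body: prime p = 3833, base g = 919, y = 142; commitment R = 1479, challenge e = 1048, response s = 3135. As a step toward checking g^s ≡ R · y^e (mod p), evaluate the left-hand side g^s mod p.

3315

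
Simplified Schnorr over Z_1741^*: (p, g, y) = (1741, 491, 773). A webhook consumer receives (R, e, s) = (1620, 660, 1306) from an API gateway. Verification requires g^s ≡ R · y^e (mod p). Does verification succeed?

fails

g^s mod p:
491^2 = 241081 ≡ 823
491^4 ≡ 823^2 = 677329 ≡ 80
491^8 ≡ 80^2 = 6400 ≡ 1177
491^16 ≡ 1177^2 = 1385329 ≡ 1234
491^32 ≡ 1234^2 = 1522756 ≡ 1122
491^64 ≡ 1122^2 = 1258884 ≡ 141
491^128 ≡ 141^2 = 19881 ≡ 730
491^256 ≡ 730^2 = 532900 ≡ 154
491^512 ≡ 154^2 = 23716 ≡ 1083
491^1024 ≡ 1083^2 = 1172889 ≡ 1196
1306 = 1024 + 256 + 16 + 8 + 2, so 491^1306 ≡ 1196·154·1234·1177·823 ≡ 1113 (mod 1741)
R · y^e mod p:
773^2 = 597529 ≡ 366
773^4 ≡ 366^2 = 133956 ≡ 1640
773^8 ≡ 1640^2 = 2689600 ≡ 1496
773^16 ≡ 1496^2 = 2238016 ≡ 831
773^32 ≡ 831^2 = 690561 ≡ 1125
773^64 ≡ 1125^2 = 1265625 ≡ 1659
773^128 ≡ 1659^2 = 2752281 ≡ 1501
773^256 ≡ 1501^2 = 2253001 ≡ 147
773^512 ≡ 147^2 = 21609 ≡ 717
660 = 512 + 128 + 16 + 4, so 773^660 ≡ 717·1501·831·1640 ≡ 1442 (mod 1741)
1620·1442 = 2336040 ≡ 1359 (mod 1741)
1113 ≠ 1359; the check fails.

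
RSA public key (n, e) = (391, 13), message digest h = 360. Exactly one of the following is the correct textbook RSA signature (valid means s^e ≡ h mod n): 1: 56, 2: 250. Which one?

Candidate 1: 56^13 mod 391 = 360
  → matches h = 360
Candidate 2: 250^13 mod 391 = 14

1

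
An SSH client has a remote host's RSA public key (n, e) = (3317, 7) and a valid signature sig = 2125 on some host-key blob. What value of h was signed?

Squares mod 3317: sig^1≡2125, sig^2≡1188, sig^4≡1619
7 = 4 + 2 + 1, so sig^7 ≡ 1619·1188·2125 ≡ 1221 (mod 3317)

1221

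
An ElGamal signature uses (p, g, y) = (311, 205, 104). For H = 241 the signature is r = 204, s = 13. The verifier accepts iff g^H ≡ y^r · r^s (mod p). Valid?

Left side g^H mod p:
205^2 = 42025 ≡ 40
205^4 ≡ 40^2 = 1600 ≡ 45
205^8 ≡ 45^2 = 2025 ≡ 159
205^16 ≡ 159^2 = 25281 ≡ 90
205^32 ≡ 90^2 = 8100 ≡ 14
205^64 ≡ 14^2 = 196
205^128 ≡ 196^2 = 38416 ≡ 163
241 = 128 + 64 + 32 + 16 + 1, so 205^241 ≡ 163·196·14·90·205 ≡ 167 (mod 311)
Right side y^r · r^s mod p:
104^2 = 10816 ≡ 242
104^4 ≡ 242^2 = 58564 ≡ 96
104^8 ≡ 96^2 = 9216 ≡ 197
104^16 ≡ 197^2 = 38809 ≡ 245
104^32 ≡ 245^2 = 60025 ≡ 2
104^64 ≡ 2^2 = 4
104^128 ≡ 4^2 = 16
204 = 128 + 64 + 8 + 4, so 104^204 ≡ 16·4·197·96 ≡ 267 (mod 311)
204^2 = 41616 ≡ 253
204^4 ≡ 253^2 = 64009 ≡ 254
204^8 ≡ 254^2 = 64516 ≡ 139
13 = 8 + 4 + 1, so 204^13 ≡ 139·254·204 ≡ 286 (mod 311)
267·286 = 76362 ≡ 167 (mod 311)
167 ≡ 167 (mod 311), so the signature is genuine.

yes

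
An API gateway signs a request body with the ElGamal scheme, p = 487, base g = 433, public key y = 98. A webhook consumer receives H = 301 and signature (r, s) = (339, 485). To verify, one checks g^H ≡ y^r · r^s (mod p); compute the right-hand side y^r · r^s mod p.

476

98^2 = 9604 ≡ 351
98^4 ≡ 351^2 = 123201 ≡ 477
98^8 ≡ 477^2 = 227529 ≡ 100
98^16 ≡ 100^2 = 10000 ≡ 260
98^32 ≡ 260^2 = 67600 ≡ 394
98^64 ≡ 394^2 = 155236 ≡ 370
98^128 ≡ 370^2 = 136900 ≡ 53
98^256 ≡ 53^2 = 2809 ≡ 374
339 = 256 + 64 + 16 + 2 + 1, so 98^339 ≡ 374·370·260·351·98 ≡ 167 (mod 487)
339^2 = 114921 ≡ 476
339^4 ≡ 476^2 = 226576 ≡ 121
339^8 ≡ 121^2 = 14641 ≡ 31
339^16 ≡ 31^2 = 961 ≡ 474
339^32 ≡ 474^2 = 224676 ≡ 169
339^64 ≡ 169^2 = 28561 ≡ 315
339^128 ≡ 315^2 = 99225 ≡ 364
339^256 ≡ 364^2 = 132496 ≡ 32
485 = 256 + 128 + 64 + 32 + 4 + 1, so 339^485 ≡ 32·364·315·169·121·339 ≡ 102 (mod 487)
y^r · r^s ≡ 167·102 = 17034 ≡ 476 (mod 487)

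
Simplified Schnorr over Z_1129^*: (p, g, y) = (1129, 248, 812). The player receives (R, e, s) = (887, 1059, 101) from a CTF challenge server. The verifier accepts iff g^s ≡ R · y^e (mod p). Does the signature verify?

g^s mod p:
Squares mod 1129: 248^1≡248, 248^2≡538, 248^4≡420, 248^8≡276, 248^16≡533, 248^32≡710, 248^64≡566
101 = 64 + 32 + 4 + 1, so 248^101 ≡ 566·710·420·248 ≡ 505 (mod 1129)
R · y^e mod p:
Squares mod 1129: 812^1≡812, 812^2≡8, 812^4≡64, 812^8≡709, 812^16≡276, 812^32≡533, 812^64≡710, 812^128≡566, 812^256≡849, 812^512≡499, 812^1024≡621
1059 = 1024 + 32 + 2 + 1, so 812^1059 ≡ 621·533·8·812 ≡ 833 (mod 1129)
887·833 = 738871 ≡ 505 (mod 1129)
505 ≡ 505 (mod 1129); signature holds.

verifies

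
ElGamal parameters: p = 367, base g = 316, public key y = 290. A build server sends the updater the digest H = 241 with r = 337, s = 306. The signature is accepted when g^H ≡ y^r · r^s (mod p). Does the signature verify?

Left side g^H mod p:
Squares mod 367: 316^1≡316, 316^2≡32, 316^4≡290, 316^8≡57, 316^16≡313, 316^32≡347, 316^64≡33, 316^128≡355
241 = 128 + 64 + 32 + 16 + 1, so 316^241 ≡ 355·33·347·313·316 ≡ 136 (mod 367)
Right side y^r · r^s mod p:
Squares mod 367: 290^1≡290, 290^2≡57, 290^4≡313, 290^8≡347, 290^16≡33, 290^32≡355, 290^64≡144, 290^128≡184, 290^256≡92
337 = 256 + 64 + 16 + 1, so 290^337 ≡ 92·144·33·290 ≡ 274 (mod 367)
Squares mod 367: 337^1≡337, 337^2≡166, 337^4≡31, 337^8≡227, 337^16≡149, 337^32≡181, 337^64≡98, 337^128≡62, 337^256≡174
306 = 256 + 32 + 16 + 2, so 337^306 ≡ 174·181·149·166 ≡ 49 (mod 367)
274·49 = 13426 ≡ 214 (mod 367)
136 ≠ 214, so verification fails.

does not verify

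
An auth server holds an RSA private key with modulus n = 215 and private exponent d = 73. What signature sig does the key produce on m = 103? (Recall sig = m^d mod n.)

138

Squares mod 215: m^1≡103, m^2≡74, m^4≡101, m^8≡96, m^16≡186, m^32≡196, m^64≡146
73 = 64 + 8 + 1, so m^73 ≡ 146·96·103 ≡ 138 (mod 215)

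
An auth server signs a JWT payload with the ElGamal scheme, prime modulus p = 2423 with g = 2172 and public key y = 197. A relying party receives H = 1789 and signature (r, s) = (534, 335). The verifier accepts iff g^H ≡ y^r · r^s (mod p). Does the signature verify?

verifies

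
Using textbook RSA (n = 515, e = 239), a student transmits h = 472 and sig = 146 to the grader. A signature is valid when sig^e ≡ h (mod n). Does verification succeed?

sig^2 ≡ 146^2 = 21316 ≡ 201
sig^4 ≡ 201^2 = 40401 ≡ 231
sig^8 ≡ 231^2 = 53361 ≡ 316
sig^16 ≡ 316^2 = 99856 ≡ 461
sig^32 ≡ 461^2 = 212521 ≡ 341
sig^64 ≡ 341^2 = 116281 ≡ 406
sig^128 ≡ 406^2 = 164836 ≡ 36
239 = 128 + 64 + 32 + 8 + 4 + 2 + 1, so sig^239 ≡ 36·406·341·316·231·201·146 ≡ 21 (mod 515)
The recovered value 21 does not match the digest 472.

fails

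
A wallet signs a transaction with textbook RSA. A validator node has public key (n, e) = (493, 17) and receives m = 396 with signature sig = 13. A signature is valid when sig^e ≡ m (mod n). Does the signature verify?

does not verify

sig^2 ≡ 13^2 = 169
sig^4 ≡ 169^2 = 28561 ≡ 460
sig^8 ≡ 460^2 = 211600 ≡ 103
sig^16 ≡ 103^2 = 10609 ≡ 256
17 = 16 + 1, so sig^17 ≡ 256·13 ≡ 370 (mod 493)
370 ≠ 396, so verification fails.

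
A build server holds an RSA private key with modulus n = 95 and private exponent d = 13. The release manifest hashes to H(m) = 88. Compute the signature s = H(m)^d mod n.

88

(H(m))^2 ≡ 88^2 = 7744 ≡ 49
(H(m))^4 ≡ 49^2 = 2401 ≡ 26
(H(m))^8 ≡ 26^2 = 676 ≡ 11
13 = 8 + 4 + 1, so (H(m))^13 ≡ 11·26·88 ≡ 88 (mod 95)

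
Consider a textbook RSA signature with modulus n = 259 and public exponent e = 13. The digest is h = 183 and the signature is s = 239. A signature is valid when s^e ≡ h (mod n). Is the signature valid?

valid

s^13 mod 259 = 183
183 = h, so the signature checks out.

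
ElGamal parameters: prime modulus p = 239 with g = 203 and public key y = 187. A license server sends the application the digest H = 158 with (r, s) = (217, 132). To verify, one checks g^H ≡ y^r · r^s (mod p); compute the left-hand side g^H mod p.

132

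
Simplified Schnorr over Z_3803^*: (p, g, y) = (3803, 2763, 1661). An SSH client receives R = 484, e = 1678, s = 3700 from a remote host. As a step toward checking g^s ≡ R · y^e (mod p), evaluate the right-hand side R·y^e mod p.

829

1661^2 = 2758921 ≡ 1746
1661^4 ≡ 1746^2 = 3048516 ≡ 2313
1661^8 ≡ 2313^2 = 5349969 ≡ 2951
1661^16 ≡ 2951^2 = 8708401 ≡ 3334
1661^32 ≡ 3334^2 = 11115556 ≡ 3190
1661^64 ≡ 3190^2 = 10176100 ≡ 3075
1661^128 ≡ 3075^2 = 9455625 ≡ 1367
1661^256 ≡ 1367^2 = 1868689 ≡ 1416
1661^512 ≡ 1416^2 = 2005056 ≡ 875
1661^1024 ≡ 875^2 = 765625 ≡ 1222
1678 = 1024 + 512 + 128 + 8 + 4 + 2, so 1661^1678 ≡ 1222·875·1367·2951·2313·1746 ≡ 41 (mod 3803)
R · y^e ≡ 484·41 = 19844 ≡ 829 (mod 3803)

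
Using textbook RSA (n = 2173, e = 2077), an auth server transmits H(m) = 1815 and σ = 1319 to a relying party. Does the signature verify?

σ^2 ≡ 1319^2 = 1739761 ≡ 1361
σ^4 ≡ 1361^2 = 1852321 ≡ 925
σ^8 ≡ 925^2 = 855625 ≡ 1636
σ^16 ≡ 1636^2 = 2676496 ≡ 1533
σ^32 ≡ 1533^2 = 2350089 ≡ 1076
σ^64 ≡ 1076^2 = 1157776 ≡ 1740
σ^128 ≡ 1740^2 = 3027600 ≡ 611
σ^256 ≡ 611^2 = 373321 ≡ 1738
σ^512 ≡ 1738^2 = 3020644 ≡ 174
σ^1024 ≡ 174^2 = 30276 ≡ 2027
σ^2048 ≡ 2027^2 = 4108729 ≡ 1759
2077 = 2048 + 16 + 8 + 4 + 1, so σ^2077 ≡ 1759·1533·1636·925·1319 ≡ 1815 (mod 2173)
1815 = H(m), so the signature checks out.

verifies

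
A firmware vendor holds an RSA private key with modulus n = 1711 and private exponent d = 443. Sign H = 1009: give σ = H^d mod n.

645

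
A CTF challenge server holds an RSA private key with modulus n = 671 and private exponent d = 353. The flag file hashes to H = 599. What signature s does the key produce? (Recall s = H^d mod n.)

H^2 ≡ 599^2 = 358801 ≡ 487
H^4 ≡ 487^2 = 237169 ≡ 306
H^8 ≡ 306^2 = 93636 ≡ 367
H^16 ≡ 367^2 = 134689 ≡ 489
H^32 ≡ 489^2 = 239121 ≡ 245
H^64 ≡ 245^2 = 60025 ≡ 306
H^128 ≡ 306^2 = 93636 ≡ 367
H^256 ≡ 367^2 = 134689 ≡ 489
353 = 256 + 64 + 32 + 1, so H^353 ≡ 489·306·245·599 ≡ 477 (mod 671)

477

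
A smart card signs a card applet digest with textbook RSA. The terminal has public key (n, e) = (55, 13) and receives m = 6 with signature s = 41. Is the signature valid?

valid

s^2 ≡ 41^2 = 1681 ≡ 31
s^4 ≡ 31^2 = 961 ≡ 26
s^8 ≡ 26^2 = 676 ≡ 16
13 = 8 + 4 + 1, so s^13 ≡ 16·26·41 ≡ 6 (mod 55)
6 = m, so the signature checks out.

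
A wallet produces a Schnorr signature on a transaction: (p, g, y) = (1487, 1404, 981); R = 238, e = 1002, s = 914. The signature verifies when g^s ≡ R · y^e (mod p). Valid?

g^s mod p:
1404^2 = 1971216 ≡ 941
1404^4 ≡ 941^2 = 885481 ≡ 716
1404^8 ≡ 716^2 = 512656 ≡ 1128
1404^16 ≡ 1128^2 = 1272384 ≡ 999
1404^32 ≡ 999^2 = 998001 ≡ 224
1404^64 ≡ 224^2 = 50176 ≡ 1105
1404^128 ≡ 1105^2 = 1221025 ≡ 198
1404^256 ≡ 198^2 = 39204 ≡ 542
1404^512 ≡ 542^2 = 293764 ≡ 825
914 = 512 + 256 + 128 + 16 + 2, so 1404^914 ≡ 825·542·198·999·941 ≡ 324 (mod 1487)
R · y^e mod p:
981^2 = 962361 ≡ 272
981^4 ≡ 272^2 = 73984 ≡ 1121
981^8 ≡ 1121^2 = 1256641 ≡ 126
981^16 ≡ 126^2 = 15876 ≡ 1006
981^32 ≡ 1006^2 = 1012036 ≡ 876
981^64 ≡ 876^2 = 767376 ≡ 84
981^128 ≡ 84^2 = 7056 ≡ 1108
981^256 ≡ 1108^2 = 1227664 ≡ 889
981^512 ≡ 889^2 = 790321 ≡ 724
1002 = 512 + 256 + 128 + 64 + 32 + 8 + 2, so 981^1002 ≡ 724·889·1108·84·876·126·272 ≡ 27 (mod 1487)
238·27 = 6426 ≡ 478 (mod 1487)
324 ≠ 478; the check fails.

no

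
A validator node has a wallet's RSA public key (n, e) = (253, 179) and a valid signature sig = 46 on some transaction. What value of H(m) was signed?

138

sig^2 ≡ 46^2 = 2116 ≡ 92
sig^4 ≡ 92^2 = 8464 ≡ 115
sig^8 ≡ 115^2 = 13225 ≡ 69
sig^16 ≡ 69^2 = 4761 ≡ 207
sig^32 ≡ 207^2 = 42849 ≡ 92
sig^64 ≡ 92^2 = 8464 ≡ 115
sig^128 ≡ 115^2 = 13225 ≡ 69
179 = 128 + 32 + 16 + 2 + 1, so sig^179 ≡ 69·92·207·92·46 ≡ 138 (mod 253)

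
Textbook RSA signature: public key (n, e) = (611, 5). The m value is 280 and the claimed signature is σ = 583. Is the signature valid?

valid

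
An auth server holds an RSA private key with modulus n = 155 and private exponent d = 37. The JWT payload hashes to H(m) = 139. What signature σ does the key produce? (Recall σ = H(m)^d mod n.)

(H(m))^37 mod 155 = 54

54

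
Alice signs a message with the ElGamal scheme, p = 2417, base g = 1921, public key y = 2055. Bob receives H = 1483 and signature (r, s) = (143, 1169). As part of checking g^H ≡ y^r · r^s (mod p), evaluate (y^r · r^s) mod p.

260

2055^2 = 4223025 ≡ 526
2055^4 ≡ 526^2 = 276676 ≡ 1138
2055^8 ≡ 1138^2 = 1295044 ≡ 1949
2055^16 ≡ 1949^2 = 3798601 ≡ 1494
2055^32 ≡ 1494^2 = 2232036 ≡ 1145
2055^64 ≡ 1145^2 = 1311025 ≡ 1011
2055^128 ≡ 1011^2 = 1022121 ≡ 2147
143 = 128 + 8 + 4 + 2 + 1, so 2055^143 ≡ 2147·1949·1138·526·2055 ≡ 2009 (mod 2417)
143^2 = 20449 ≡ 1113
143^4 ≡ 1113^2 = 1238769 ≡ 1265
143^8 ≡ 1265^2 = 1600225 ≡ 171
143^16 ≡ 171^2 = 29241 ≡ 237
143^32 ≡ 237^2 = 56169 ≡ 578
143^64 ≡ 578^2 = 334084 ≡ 538
143^128 ≡ 538^2 = 289444 ≡ 1821
143^256 ≡ 1821^2 = 3316041 ≡ 2334
143^512 ≡ 2334^2 = 5447556 ≡ 2055
143^1024 ≡ 2055^2 = 4223025 ≡ 526
1169 = 1024 + 128 + 16 + 1, so 143^1169 ≡ 526·1821·237·143 ≡ 1587 (mod 2417)
y^r · r^s ≡ 2009·1587 = 3188283 ≡ 260 (mod 2417)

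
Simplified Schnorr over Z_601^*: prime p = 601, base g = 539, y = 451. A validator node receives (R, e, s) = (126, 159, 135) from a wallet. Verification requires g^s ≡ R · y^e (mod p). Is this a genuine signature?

genuine

g^s mod p:
539^2 = 290521 ≡ 238
539^4 ≡ 238^2 = 56644 ≡ 150
539^8 ≡ 150^2 = 22500 ≡ 263
539^16 ≡ 263^2 = 69169 ≡ 54
539^32 ≡ 54^2 = 2916 ≡ 512
539^64 ≡ 512^2 = 262144 ≡ 108
539^128 ≡ 108^2 = 11664 ≡ 245
135 = 128 + 4 + 2 + 1, so 539^135 ≡ 245·150·238·539 ≡ 502 (mod 601)
R · y^e mod p:
451^2 = 203401 ≡ 263
451^4 ≡ 263^2 = 69169 ≡ 54
451^8 ≡ 54^2 = 2916 ≡ 512
451^16 ≡ 512^2 = 262144 ≡ 108
451^32 ≡ 108^2 = 11664 ≡ 245
451^64 ≡ 245^2 = 60025 ≡ 526
451^128 ≡ 526^2 = 276676 ≡ 216
159 = 128 + 16 + 8 + 4 + 2 + 1, so 451^159 ≡ 216·108·512·54·263·451 ≡ 128 (mod 601)
126·128 = 16128 ≡ 502 (mod 601)
502 ≡ 502 (mod 601); signature holds.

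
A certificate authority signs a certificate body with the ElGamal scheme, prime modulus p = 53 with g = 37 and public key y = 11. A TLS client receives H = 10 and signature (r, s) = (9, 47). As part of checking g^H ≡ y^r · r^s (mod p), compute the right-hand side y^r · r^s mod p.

11^2 = 121 ≡ 15
11^4 ≡ 15^2 = 225 ≡ 13
11^8 ≡ 13^2 = 169 ≡ 10
9 = 8 + 1, so 11^9 ≡ 10·11 ≡ 4 (mod 53)
9^2 = 81 ≡ 28
9^4 ≡ 28^2 = 784 ≡ 42
9^8 ≡ 42^2 = 1764 ≡ 15
9^16 ≡ 15^2 = 225 ≡ 13
9^32 ≡ 13^2 = 169 ≡ 10
47 = 32 + 8 + 4 + 2 + 1, so 9^47 ≡ 10·15·42·28·9 ≡ 38 (mod 53)
y^r · r^s ≡ 4·38 = 152 ≡ 46 (mod 53)

46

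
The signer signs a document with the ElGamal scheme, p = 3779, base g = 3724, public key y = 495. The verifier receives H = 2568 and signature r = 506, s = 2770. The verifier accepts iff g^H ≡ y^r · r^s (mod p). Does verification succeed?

fails

Left side g^H mod p:
3724^2 = 13868176 ≡ 3025
3724^4 ≡ 3025^2 = 9150625 ≡ 1666
3724^8 ≡ 1666^2 = 2775556 ≡ 1770
3724^16 ≡ 1770^2 = 3132900 ≡ 109
3724^32 ≡ 109^2 = 11881 ≡ 544
3724^64 ≡ 544^2 = 295936 ≡ 1174
3724^128 ≡ 1174^2 = 1378276 ≡ 2720
3724^256 ≡ 2720^2 = 7398400 ≡ 2897
3724^512 ≡ 2897^2 = 8392609 ≡ 3229
3724^1024 ≡ 3229^2 = 10426441 ≡ 180
3724^2048 ≡ 180^2 = 32400 ≡ 2168
2568 = 2048 + 512 + 8, so 3724^2568 ≡ 2168·3229·1770 ≡ 826 (mod 3779)
Right side y^r · r^s mod p:
495^2 = 245025 ≡ 3169
495^4 ≡ 3169^2 = 10042561 ≡ 1758
495^8 ≡ 1758^2 = 3090564 ≡ 3121
495^16 ≡ 3121^2 = 9740641 ≡ 2158
495^32 ≡ 2158^2 = 4656964 ≡ 1236
495^64 ≡ 1236^2 = 1527696 ≡ 980
495^128 ≡ 980^2 = 960400 ≡ 534
495^256 ≡ 534^2 = 285156 ≡ 1731
506 = 256 + 128 + 64 + 32 + 16 + 8 + 2, so 495^506 ≡ 1731·534·980·1236·2158·3121·3169 ≡ 3134 (mod 3779)
506^2 = 256036 ≡ 2843
506^4 ≡ 2843^2 = 8082649 ≡ 3147
506^8 ≡ 3147^2 = 9903609 ≡ 2629
506^16 ≡ 2629^2 = 6911641 ≡ 3629
506^32 ≡ 3629^2 = 13169641 ≡ 3605
506^64 ≡ 3605^2 = 12996025 ≡ 44
506^128 ≡ 44^2 = 1936
506^256 ≡ 1936^2 = 3748096 ≡ 3107
506^512 ≡ 3107^2 = 9653449 ≡ 1883
506^1024 ≡ 1883^2 = 3545689 ≡ 987
506^2048 ≡ 987^2 = 974169 ≡ 2966
2770 = 2048 + 512 + 128 + 64 + 16 + 2, so 506^2770 ≡ 2966·1883·1936·44·3629·2843 ≡ 712 (mod 3779)
3134·712 = 2231408 ≡ 1798 (mod 3779)
826 ≠ 1798, so verification fails.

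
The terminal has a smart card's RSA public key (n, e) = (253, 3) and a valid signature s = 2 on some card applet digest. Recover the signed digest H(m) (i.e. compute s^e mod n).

8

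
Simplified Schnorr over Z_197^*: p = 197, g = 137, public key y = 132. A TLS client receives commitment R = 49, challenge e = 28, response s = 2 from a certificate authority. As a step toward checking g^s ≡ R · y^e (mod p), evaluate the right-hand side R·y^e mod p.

54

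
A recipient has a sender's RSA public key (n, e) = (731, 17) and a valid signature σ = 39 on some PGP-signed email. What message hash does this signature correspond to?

22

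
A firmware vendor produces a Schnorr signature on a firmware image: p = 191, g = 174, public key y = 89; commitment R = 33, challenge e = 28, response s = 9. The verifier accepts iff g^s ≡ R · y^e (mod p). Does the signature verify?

g^s mod p:
Squares mod 191: 174^1≡174, 174^2≡98, 174^4≡54, 174^8≡51
9 = 8 + 1, so 174^9 ≡ 51·174 ≡ 88 (mod 191)
R · y^e mod p:
Squares mod 191: 89^1≡89, 89^2≡90, 89^4≡78, 89^8≡163, 89^16≡20
28 = 16 + 8 + 4, so 89^28 ≡ 20·163·78 ≡ 59 (mod 191)
33·59 = 1947 ≡ 37 (mod 191)
88 ≠ 37; the check fails.

does not verify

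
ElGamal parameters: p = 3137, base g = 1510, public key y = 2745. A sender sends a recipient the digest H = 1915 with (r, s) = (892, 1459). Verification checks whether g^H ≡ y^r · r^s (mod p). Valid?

no

Left side g^H mod p:
1510^1915 mod 3137 = 983
Right side y^r · r^s mod p:
2745^892 mod 3137 = 2406
892^1459 mod 3137 = 1600
2406·1600 = 3849600 ≡ 501 (mod 3137)
983 ≠ 501, so verification fails.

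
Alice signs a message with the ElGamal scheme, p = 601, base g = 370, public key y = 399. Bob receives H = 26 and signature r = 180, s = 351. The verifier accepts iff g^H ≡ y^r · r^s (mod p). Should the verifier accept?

reject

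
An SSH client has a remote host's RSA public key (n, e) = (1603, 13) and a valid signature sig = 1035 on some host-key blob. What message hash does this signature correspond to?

468

sig^2 ≡ 1035^2 = 1071225 ≡ 421
sig^4 ≡ 421^2 = 177241 ≡ 911
sig^8 ≡ 911^2 = 829921 ≡ 1170
13 = 8 + 4 + 1, so sig^13 ≡ 1170·911·1035 ≡ 468 (mod 1603)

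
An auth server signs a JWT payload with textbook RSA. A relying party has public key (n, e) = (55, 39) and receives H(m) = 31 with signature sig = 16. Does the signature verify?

sig^39 mod 55 = 31
sig^39 mod 55 = 31 matches H(m).

verifies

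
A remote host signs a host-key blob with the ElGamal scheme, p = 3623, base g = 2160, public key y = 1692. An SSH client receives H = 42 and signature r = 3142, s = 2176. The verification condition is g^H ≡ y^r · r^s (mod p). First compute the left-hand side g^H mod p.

2160^2 = 4665600 ≡ 2799
2160^4 ≡ 2799^2 = 7834401 ≡ 1475
2160^8 ≡ 1475^2 = 2175625 ≡ 1825
2160^16 ≡ 1825^2 = 3330625 ≡ 1088
2160^32 ≡ 1088^2 = 1183744 ≡ 2646
42 = 32 + 8 + 2, so 2160^42 ≡ 2646·1825·2799 ≡ 2771 (mod 3623)

2771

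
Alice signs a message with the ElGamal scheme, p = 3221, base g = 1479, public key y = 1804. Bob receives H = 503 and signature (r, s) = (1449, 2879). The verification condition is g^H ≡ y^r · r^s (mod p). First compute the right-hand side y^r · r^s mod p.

2730

Squares mod 3221: 1804^1≡1804, 1804^2≡1206, 1804^4≡1765, 1804^8≡518, 1804^16≡981, 1804^32≡2503, 1804^64≡164, 1804^128≡1128, 1804^256≡89, 1804^512≡1479, 1804^1024≡382
1449 = 1024 + 256 + 128 + 32 + 8 + 1, so 1804^1449 ≡ 382·89·1128·2503·518·1804 ≡ 121 (mod 3221)
Squares mod 3221: 1449^1≡1449, 1449^2≡2730, 1449^4≡2727, 1449^8≡2461, 1449^16≡1041, 1449^32≡1425, 1449^64≡1395, 1449^128≡541, 1449^256≡2791, 1449^512≡1303, 1449^1024≡342, 1449^2048≡1008
2879 = 2048 + 512 + 256 + 32 + 16 + 8 + 4 + 2 + 1, so 1449^2879 ≡ 1008·1303·2791·1425·1041·2461·2727·2730·1449 ≡ 342 (mod 3221)
y^r · r^s ≡ 121·342 = 41382 ≡ 2730 (mod 3221)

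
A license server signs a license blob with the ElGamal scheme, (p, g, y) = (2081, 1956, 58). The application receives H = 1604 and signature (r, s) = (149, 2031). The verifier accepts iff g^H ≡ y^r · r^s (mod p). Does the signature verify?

Left side g^H mod p:
Squares mod 2081: 1956^1≡1956, 1956^2≡1058, 1956^4≡1867, 1956^8≡14, 1956^16≡196, 1956^32≡958, 1956^64≡43, 1956^128≡1849, 1956^256≡1799, 1956^512≡446, 1956^1024≡1221
1604 = 1024 + 512 + 64 + 4, so 1956^1604 ≡ 1221·446·43·1867 ≡ 1612 (mod 2081)
Right side y^r · r^s mod p:
Squares mod 2081: 58^1≡58, 58^2≡1283, 58^4≡18, 58^8≡324, 58^16≡926, 58^32≡104, 58^64≡411, 58^128≡360
149 = 128 + 16 + 4 + 1, so 58^149 ≡ 360·926·18·58 ≡ 1400 (mod 2081)
Squares mod 2081: 149^1≡149, 149^2≡1391, 149^4≡1632, 149^8≡1825, 149^16≡1025, 149^32≡1801, 149^64≡1403, 149^128≡1864, 149^256≡1307, 149^512≡1829, 149^1024≡1074
2031 = 1024 + 512 + 256 + 128 + 64 + 32 + 8 + 4 + 2 + 1, so 149^2031 ≡ 1074·1829·1307·1864·1403·1801·1825·1632·1391·149 ≡ 1113 (mod 2081)
1400·1113 = 1558200 ≡ 1612 (mod 2081)
1612 ≡ 1612 (mod 2081), so the signature is genuine.

verifies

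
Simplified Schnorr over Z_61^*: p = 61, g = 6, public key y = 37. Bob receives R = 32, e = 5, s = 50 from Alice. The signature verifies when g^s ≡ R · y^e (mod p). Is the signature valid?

g^s mod p:
6^2 = 36
6^4 ≡ 36^2 = 1296 ≡ 15
6^8 ≡ 15^2 = 225 ≡ 42
6^16 ≡ 42^2 = 1764 ≡ 56
6^32 ≡ 56^2 = 3136 ≡ 25
50 = 32 + 16 + 2, so 6^50 ≡ 25·56·36 ≡ 14 (mod 61)
R · y^e mod p:
37^2 = 1369 ≡ 27
37^4 ≡ 27^2 = 729 ≡ 58
5 = 4 + 1, so 37^5 ≡ 58·37 ≡ 11 (mod 61)
32·11 = 352 ≡ 47 (mod 61)
14 ≠ 47; the check fails.

invalid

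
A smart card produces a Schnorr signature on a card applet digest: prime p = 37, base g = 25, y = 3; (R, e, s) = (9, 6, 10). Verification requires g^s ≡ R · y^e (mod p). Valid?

yes

g^s mod p:
25^2 = 625 ≡ 33
25^4 ≡ 33^2 = 1089 ≡ 16
25^8 ≡ 16^2 = 256 ≡ 34
10 = 8 + 2, so 25^10 ≡ 34·33 ≡ 12 (mod 37)
R · y^e mod p:
3^2 = 9
3^4 ≡ 9^2 = 81 ≡ 7
6 = 4 + 2, so 3^6 ≡ 7·9 ≡ 26 (mod 37)
9·26 = 234 ≡ 12 (mod 37)
12 ≡ 12 (mod 37); signature holds.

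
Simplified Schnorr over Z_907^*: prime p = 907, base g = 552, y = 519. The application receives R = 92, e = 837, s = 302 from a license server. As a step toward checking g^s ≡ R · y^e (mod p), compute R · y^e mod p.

384

Squares mod 907: 519^1≡519, 519^2≡889, 519^4≡324, 519^8≡671, 519^16≡369, 519^32≡111, 519^64≡530, 519^128≡637, 519^256≡340, 519^512≡411
837 = 512 + 256 + 64 + 4 + 1, so 519^837 ≡ 411·340·530·324·519 ≡ 714 (mod 907)
R · y^e ≡ 92·714 = 65688 ≡ 384 (mod 907)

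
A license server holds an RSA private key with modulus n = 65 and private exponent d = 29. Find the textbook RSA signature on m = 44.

m^2 ≡ 44^2 = 1936 ≡ 51
m^4 ≡ 51^2 = 2601 ≡ 1
m^8 ≡ 1^2 = 1
m^16 ≡ 1^2 = 1
29 = 16 + 8 + 4 + 1, so m^29 ≡ 1·1·1·44 ≡ 44 (mod 65)

44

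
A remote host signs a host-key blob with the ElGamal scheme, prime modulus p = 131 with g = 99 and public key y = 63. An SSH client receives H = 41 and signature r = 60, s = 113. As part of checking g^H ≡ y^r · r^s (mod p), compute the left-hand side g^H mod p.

107

99^2 = 9801 ≡ 107
99^4 ≡ 107^2 = 11449 ≡ 52
99^8 ≡ 52^2 = 2704 ≡ 84
99^16 ≡ 84^2 = 7056 ≡ 113
99^32 ≡ 113^2 = 12769 ≡ 62
41 = 32 + 8 + 1, so 99^41 ≡ 62·84·99 ≡ 107 (mod 131)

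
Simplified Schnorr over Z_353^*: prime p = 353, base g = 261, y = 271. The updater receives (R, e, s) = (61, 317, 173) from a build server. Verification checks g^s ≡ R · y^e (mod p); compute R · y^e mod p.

153

271^317 mod 353 = 315
R · y^e ≡ 61·315 = 19215 ≡ 153 (mod 353)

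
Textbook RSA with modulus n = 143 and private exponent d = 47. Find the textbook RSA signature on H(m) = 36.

(H(m))^47 mod 143 = 108

108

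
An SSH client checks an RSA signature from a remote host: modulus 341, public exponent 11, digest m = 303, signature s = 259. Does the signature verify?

s^2 ≡ 259^2 = 67081 ≡ 245
s^4 ≡ 245^2 = 60025 ≡ 9
s^8 ≡ 9^2 = 81
11 = 8 + 2 + 1, so s^11 ≡ 81·245·259 ≡ 303 (mod 341)
s^11 mod 341 = 303 matches m.

verifies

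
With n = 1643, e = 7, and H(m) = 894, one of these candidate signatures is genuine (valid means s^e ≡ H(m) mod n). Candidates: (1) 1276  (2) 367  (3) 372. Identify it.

Candidate 1: Squares mod 1643: 1276^1≡1276, 1276^2≡1606, 1276^4≡1369; 7 = 4 + 2 + 1, so 1276^7 ≡ 1369·1606·1276 ≡ 749 (mod 1643)
Candidate 2: Squares mod 1643: 367^1≡367, 367^2≡1606, 367^4≡1369; 7 = 4 + 2 + 1, so 367^7 ≡ 1369·1606·367 ≡ 894 (mod 1643)
  → matches H(m) = 894
Candidate 3: Squares mod 1643: 372^1≡372, 372^2≡372, 372^4≡372; 7 = 4 + 2 + 1, so 372^7 ≡ 372·372·372 ≡ 372 (mod 1643)

2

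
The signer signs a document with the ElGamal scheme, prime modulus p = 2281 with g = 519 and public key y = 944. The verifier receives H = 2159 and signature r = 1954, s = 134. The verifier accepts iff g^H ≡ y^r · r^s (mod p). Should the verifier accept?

Left side g^H mod p:
Squares mod 2281: 519^1≡519, 519^2≡203, 519^4≡151, 519^8≡2272, 519^16≡81, 519^32≡1999, 519^64≡1970, 519^128≡919, 519^256≡591, 519^512≡288, 519^1024≡828, 519^2048≡1284
2159 = 2048 + 64 + 32 + 8 + 4 + 2 + 1, so 519^2159 ≡ 1284·1970·1999·2272·151·203·519 ≡ 875 (mod 2281)
Right side y^r · r^s mod p:
Squares mod 2281: 944^1≡944, 944^2≡1546, 944^4≡1909, 944^8≡1524, 944^16≡518, 944^32≡1447, 944^64≡2132, 944^128≡1672, 944^256≡1359, 944^512≡1552, 944^1024≡2249
1954 = 1024 + 512 + 256 + 128 + 32 + 2, so 944^1954 ≡ 2249·1552·1359·1672·1447·1546 ≡ 539 (mod 2281)
Squares mod 2281: 1954^1≡1954, 1954^2≡2003, 1954^4≡2011, 1954^8≡2189, 1954^16≡1621, 1954^32≡2210, 1954^64≡479, 1954^128≡1341
134 = 128 + 4 + 2, so 1954^134 ≡ 1341·2011·2003 ≡ 1773 (mod 2281)
539·1773 = 955647 ≡ 2189 (mod 2281)
875 ≠ 2189, so verification fails.

reject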